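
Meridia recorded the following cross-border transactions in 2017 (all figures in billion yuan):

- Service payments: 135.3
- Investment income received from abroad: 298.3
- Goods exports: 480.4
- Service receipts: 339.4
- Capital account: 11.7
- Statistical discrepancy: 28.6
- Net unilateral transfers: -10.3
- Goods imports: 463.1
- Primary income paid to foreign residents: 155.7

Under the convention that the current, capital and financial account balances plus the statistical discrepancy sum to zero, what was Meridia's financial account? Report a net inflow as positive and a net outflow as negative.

Goods balance = 480.4 - 463.1 = 17.3
Services balance = 339.4 - 135.3 = 204.1
Trade balance (goods + services) = 17.3 + 204.1 = 221.4
Net primary income = 298.3 - 155.7 = 142.6
Net secondary income = -10.3
Current account = 221.4 + 142.6 + (-10.3) = 353.7
Financial account = -(353.7 + 11.7 + 28.6) = -394.0

-394.0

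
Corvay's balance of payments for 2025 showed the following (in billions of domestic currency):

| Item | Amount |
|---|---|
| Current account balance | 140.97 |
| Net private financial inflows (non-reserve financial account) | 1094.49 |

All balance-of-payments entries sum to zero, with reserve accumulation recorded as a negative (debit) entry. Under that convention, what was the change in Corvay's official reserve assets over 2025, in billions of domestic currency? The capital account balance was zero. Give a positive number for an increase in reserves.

1235.46

Official reserve transactions balance = -(140.97 + 1094.49) = -1235.46
An accumulation of reserves is recorded as a debit (negative entry), so the change in the stock of reserves is the negative of that balance.
Change in official reserves = -(-1235.46) = 1235.46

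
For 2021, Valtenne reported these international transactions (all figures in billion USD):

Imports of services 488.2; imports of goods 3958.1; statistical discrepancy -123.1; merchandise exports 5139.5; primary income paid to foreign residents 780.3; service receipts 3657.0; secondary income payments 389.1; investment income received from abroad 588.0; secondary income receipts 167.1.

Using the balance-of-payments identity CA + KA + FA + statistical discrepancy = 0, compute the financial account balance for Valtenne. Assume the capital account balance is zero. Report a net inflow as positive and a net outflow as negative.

-3812.8

Goods balance = 5139.5 - 3958.1 = 1181.4
Services balance = 3657.0 - 488.2 = 3168.8
Trade balance (goods + services) = 1181.4 + 3168.8 = 4350.2
Net primary income = 588.0 - 780.3 = -192.3
Net secondary income = 167.1 - 389.1 = -222.0
Current account = 4350.2 + (-192.3) + (-222.0) = 3935.9
Financial account = -(3935.9 + (-123.1)) = -3812.8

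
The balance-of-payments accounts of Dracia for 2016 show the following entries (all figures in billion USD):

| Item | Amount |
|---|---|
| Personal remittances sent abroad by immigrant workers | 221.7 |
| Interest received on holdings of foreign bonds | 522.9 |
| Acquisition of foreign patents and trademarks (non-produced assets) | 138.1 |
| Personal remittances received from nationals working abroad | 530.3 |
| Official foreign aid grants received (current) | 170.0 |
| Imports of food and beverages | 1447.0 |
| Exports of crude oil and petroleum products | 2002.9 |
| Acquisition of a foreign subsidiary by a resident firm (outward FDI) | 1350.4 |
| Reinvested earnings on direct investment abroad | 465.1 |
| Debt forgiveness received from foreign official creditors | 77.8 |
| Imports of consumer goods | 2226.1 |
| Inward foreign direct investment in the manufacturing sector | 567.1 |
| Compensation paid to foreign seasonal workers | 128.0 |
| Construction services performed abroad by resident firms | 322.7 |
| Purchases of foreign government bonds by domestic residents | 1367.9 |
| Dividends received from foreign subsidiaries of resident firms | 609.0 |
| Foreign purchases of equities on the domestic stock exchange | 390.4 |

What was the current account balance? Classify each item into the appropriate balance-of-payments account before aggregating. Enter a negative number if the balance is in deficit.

600.1

Goods: -1447.0 + 2002.9 - 2226.1 = -1670.2
Services: 322.7
Primary income: 522.9 - 128.0 + 465.1 + 609.0 = 1469.0
Secondary income: 530.3 - 221.7 + 170.0 = 478.6
Current account = (-1670.2) + 322.7 + 1469.0 + 478.6 = 600.1
(Excluded from the current account — capital account: acquisition of foreign patents and trademarks (non-produced assets) 138.1, debt forgiveness received from foreign official creditors 77.8; financial account: acquisition of a foreign subsidiary by a resident firm (outward FDI) 1350.4, inward foreign direct investment in the manufacturing sector 567.1, purchases of foreign government bonds by domestic residents 1367.9, foreign purchases of equities on the domestic stock exchange 390.4.)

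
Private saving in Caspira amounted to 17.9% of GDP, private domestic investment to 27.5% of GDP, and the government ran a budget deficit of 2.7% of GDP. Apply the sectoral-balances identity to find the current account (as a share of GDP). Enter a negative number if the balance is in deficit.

By the sectoral-balances identity, CA = (S_private - I) + (T - G).
Private balance = 17.9 - 27.5 = -9.6
Government balance (T - G) = -2.7
CA = -9.6 + (-2.7) = -12.3

-12.3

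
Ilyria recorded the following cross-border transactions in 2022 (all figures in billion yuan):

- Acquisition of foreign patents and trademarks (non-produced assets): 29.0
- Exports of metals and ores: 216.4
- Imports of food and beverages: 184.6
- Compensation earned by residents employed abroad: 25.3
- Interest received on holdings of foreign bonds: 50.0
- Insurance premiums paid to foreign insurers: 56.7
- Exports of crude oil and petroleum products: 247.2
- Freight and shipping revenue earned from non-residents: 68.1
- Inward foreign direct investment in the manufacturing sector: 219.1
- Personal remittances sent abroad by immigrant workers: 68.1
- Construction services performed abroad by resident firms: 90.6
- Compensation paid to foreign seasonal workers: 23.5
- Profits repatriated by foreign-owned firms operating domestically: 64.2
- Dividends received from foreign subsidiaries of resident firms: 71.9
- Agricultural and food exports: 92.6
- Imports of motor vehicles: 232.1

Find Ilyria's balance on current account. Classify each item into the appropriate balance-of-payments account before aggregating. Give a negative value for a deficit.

Goods: 92.6 - 232.1 + 216.4 + 247.2 - 184.6 = 139.5
Services: 68.1 + 90.6 - 56.7 = 102.0
Primary income: -64.2 + 50.0 + 71.9 - 23.5 + 25.3 = 59.5
Secondary income: -68.1
Current account = 139.5 + 102.0 + 59.5 + (-68.1) = 232.9
(Excluded from the current account — capital account: acquisition of foreign patents and trademarks (non-produced assets) 29.0; financial account: inward foreign direct investment in the manufacturing sector 219.1.)

232.9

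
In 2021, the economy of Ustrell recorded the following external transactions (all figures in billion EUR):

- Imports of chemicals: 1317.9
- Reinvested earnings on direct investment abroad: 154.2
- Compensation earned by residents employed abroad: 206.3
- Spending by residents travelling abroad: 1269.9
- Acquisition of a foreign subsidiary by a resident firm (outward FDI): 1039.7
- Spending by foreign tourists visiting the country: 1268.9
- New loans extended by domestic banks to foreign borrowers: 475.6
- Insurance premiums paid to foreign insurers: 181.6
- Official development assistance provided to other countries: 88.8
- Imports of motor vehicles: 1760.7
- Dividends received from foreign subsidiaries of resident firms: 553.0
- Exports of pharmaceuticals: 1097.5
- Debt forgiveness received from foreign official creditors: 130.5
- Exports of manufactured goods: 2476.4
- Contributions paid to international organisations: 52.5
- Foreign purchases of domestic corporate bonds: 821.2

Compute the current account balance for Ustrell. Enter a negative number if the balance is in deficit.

1084.9

Goods: -1317.9 + 2476.4 + 1097.5 - 1760.7 = 495.3
Services: -1269.9 + 1268.9 - 181.6 = -182.6
Primary income: 154.2 + 553.0 + 206.3 = 913.5
Secondary income: -52.5 - 88.8 = -141.3
Current account = 495.3 + (-182.6) + 913.5 + (-141.3) = 1084.9
(Excluded from the current account — financial account: acquisition of a foreign subsidiary by a resident firm (outward FDI) 1039.7, new loans extended by domestic banks to foreign borrowers 475.6, foreign purchases of domestic corporate bonds 821.2; capital account: debt forgiveness received from foreign official creditors 130.5.)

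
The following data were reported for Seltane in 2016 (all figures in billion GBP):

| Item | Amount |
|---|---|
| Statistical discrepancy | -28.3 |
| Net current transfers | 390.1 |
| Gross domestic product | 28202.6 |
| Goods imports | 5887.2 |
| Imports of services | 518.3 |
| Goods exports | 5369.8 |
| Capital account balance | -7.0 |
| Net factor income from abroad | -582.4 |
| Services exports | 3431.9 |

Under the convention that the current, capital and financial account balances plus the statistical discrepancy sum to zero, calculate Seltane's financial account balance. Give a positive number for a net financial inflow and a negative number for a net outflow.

-2168.6

Goods balance = 5369.8 - 5887.2 = -517.4
Services balance = 3431.9 - 518.3 = 2913.6
Trade balance (goods + services) = -517.4 + 2913.6 = 2396.2
Net primary income = -582.4
Net secondary income = 390.1
Current account = 2396.2 + (-582.4) + 390.1 = 2203.9
Financial account = -(2203.9 + (-7.0) + (-28.3)) = -2168.6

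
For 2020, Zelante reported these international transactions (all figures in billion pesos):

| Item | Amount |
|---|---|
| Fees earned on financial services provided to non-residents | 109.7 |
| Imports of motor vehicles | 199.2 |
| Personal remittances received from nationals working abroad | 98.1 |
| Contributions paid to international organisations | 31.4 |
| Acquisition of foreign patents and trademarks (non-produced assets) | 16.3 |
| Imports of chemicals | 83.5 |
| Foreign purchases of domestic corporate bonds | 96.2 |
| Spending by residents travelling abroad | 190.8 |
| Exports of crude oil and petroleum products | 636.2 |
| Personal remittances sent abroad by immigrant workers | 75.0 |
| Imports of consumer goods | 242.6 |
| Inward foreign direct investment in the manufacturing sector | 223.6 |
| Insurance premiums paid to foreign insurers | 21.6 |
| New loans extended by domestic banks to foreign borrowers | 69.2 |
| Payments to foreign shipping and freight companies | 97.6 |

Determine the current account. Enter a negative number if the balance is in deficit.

Goods: -199.2 - 83.5 + 636.2 - 242.6 = 110.9
Services: 109.7 - 190.8 - 21.6 - 97.6 = -200.3
Secondary income: 98.1 - 31.4 - 75.0 = -8.3
Current account = 110.9 + (-200.3) + (-8.3) = -97.7
(Excluded from the current account — capital account: acquisition of foreign patents and trademarks (non-produced assets) 16.3; financial account: foreign purchases of domestic corporate bonds 96.2, inward foreign direct investment in the manufacturing sector 223.6, new loans extended by domestic banks to foreign borrowers 69.2.)

-97.7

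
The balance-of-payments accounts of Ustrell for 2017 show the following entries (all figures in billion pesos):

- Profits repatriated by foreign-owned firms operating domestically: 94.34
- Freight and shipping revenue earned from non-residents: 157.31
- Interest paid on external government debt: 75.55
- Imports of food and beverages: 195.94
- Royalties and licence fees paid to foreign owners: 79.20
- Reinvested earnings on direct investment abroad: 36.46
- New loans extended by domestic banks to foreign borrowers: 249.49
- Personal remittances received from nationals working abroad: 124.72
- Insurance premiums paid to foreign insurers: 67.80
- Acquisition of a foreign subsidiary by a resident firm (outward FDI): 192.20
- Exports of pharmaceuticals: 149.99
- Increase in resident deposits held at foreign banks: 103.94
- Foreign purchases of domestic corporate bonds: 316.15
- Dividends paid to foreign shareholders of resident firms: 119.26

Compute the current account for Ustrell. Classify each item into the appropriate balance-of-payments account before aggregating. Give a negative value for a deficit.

-163.61

Goods: -195.94 + 149.99 = -45.95
Services: 157.31 - 67.80 - 79.20 = 10.31
Primary income: -119.26 - 94.34 - 75.55 + 36.46 = -252.69
Secondary income: 124.72
Current account = (-45.95) + 10.31 + (-252.69) + 124.72 = -163.61
(Excluded from the current account — financial account: new loans extended by domestic banks to foreign borrowers 249.49, acquisition of a foreign subsidiary by a resident firm (outward FDI) 192.20, increase in resident deposits held at foreign banks 103.94, foreign purchases of domestic corporate bonds 316.15.)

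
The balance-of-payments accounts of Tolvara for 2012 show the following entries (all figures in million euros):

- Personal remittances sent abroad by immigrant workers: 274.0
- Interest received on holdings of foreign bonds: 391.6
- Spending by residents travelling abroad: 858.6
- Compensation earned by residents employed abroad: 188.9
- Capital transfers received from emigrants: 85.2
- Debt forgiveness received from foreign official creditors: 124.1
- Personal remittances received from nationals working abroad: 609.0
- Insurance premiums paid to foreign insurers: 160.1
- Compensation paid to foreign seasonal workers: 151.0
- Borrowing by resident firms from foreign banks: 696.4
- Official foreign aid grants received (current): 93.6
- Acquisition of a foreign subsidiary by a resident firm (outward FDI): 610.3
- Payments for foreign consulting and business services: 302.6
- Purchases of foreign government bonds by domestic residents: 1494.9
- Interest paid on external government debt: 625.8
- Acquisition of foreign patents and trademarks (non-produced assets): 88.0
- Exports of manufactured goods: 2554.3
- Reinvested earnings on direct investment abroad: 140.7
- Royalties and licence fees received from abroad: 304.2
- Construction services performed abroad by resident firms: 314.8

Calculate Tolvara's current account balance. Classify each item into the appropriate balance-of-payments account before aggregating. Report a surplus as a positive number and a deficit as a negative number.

2225.0

Goods: 2554.3
Services: 304.2 + 314.8 - 160.1 - 302.6 - 858.6 = -702.3
Primary income: 188.9 + 391.6 - 625.8 + 140.7 - 151.0 = -55.6
Secondary income: -274.0 + 609.0 + 93.6 = 428.6
Current account = 2554.3 + (-702.3) + (-55.6) + 428.6 = 2225.0
(Excluded from the current account — capital account: capital transfers received from emigrants 85.2, debt forgiveness received from foreign official creditors 124.1, acquisition of foreign patents and trademarks (non-produced assets) 88.0; financial account: borrowing by resident firms from foreign banks 696.4, acquisition of a foreign subsidiary by a resident firm (outward FDI) 610.3, purchases of foreign government bonds by domestic residents 1494.9.)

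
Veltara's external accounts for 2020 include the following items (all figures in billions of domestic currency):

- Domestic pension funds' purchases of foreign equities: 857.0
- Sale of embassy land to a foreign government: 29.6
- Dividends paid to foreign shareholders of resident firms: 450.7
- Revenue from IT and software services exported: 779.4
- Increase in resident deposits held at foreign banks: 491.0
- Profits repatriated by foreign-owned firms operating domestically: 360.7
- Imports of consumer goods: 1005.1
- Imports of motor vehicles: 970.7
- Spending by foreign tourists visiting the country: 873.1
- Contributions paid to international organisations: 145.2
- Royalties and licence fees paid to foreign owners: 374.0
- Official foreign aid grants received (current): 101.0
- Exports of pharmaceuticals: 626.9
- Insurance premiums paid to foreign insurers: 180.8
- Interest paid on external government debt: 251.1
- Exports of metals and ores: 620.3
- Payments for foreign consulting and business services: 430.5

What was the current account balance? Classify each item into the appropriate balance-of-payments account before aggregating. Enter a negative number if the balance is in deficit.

Goods: 626.9 + 620.3 - 970.7 - 1005.1 = -728.6
Services: -430.5 - 374.0 + 873.1 + 779.4 - 180.8 = 667.2
Primary income: -450.7 - 360.7 - 251.1 = -1062.5
Secondary income: -145.2 + 101.0 = -44.2
Current account = (-728.6) + 667.2 + (-1062.5) + (-44.2) = -1168.1
(Excluded from the current account — financial account: domestic pension funds' purchases of foreign equities 857.0, increase in resident deposits held at foreign banks 491.0; capital account: sale of embassy land to a foreign government 29.6.)

-1168.1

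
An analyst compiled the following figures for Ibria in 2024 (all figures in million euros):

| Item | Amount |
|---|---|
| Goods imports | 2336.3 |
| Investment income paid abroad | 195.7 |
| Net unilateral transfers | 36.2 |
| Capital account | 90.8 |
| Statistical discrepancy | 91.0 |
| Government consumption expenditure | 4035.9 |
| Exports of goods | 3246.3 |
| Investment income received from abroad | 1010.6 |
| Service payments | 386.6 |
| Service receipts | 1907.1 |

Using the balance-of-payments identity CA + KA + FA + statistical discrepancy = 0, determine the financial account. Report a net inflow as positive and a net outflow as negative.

Goods balance = 3246.3 - 2336.3 = 910.0
Services balance = 1907.1 - 386.6 = 1520.5
Trade balance (goods + services) = 910.0 + 1520.5 = 2430.5
Net primary income = 1010.6 - 195.7 = 814.9
Net secondary income = 36.2
Current account = 2430.5 + 814.9 + 36.2 = 3281.6
Financial account = -(3281.6 + 90.8 + 91.0) = -3463.4

-3463.4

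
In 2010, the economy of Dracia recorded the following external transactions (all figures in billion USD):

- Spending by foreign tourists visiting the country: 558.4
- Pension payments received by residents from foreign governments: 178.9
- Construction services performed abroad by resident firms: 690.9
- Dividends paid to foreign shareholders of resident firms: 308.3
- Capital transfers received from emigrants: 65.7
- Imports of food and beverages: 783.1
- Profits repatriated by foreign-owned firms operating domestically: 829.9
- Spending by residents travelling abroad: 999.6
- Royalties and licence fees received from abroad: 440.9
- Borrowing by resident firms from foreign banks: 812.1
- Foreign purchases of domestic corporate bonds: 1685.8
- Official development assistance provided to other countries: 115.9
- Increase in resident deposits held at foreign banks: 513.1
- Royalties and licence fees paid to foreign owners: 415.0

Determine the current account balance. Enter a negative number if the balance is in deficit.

-1582.7

Goods: -783.1
Services: 690.9 + 440.9 - 999.6 - 415.0 + 558.4 = 275.6
Primary income: -829.9 - 308.3 = -1138.2
Secondary income: 178.9 - 115.9 = 63.0
Current account = (-783.1) + 275.6 + (-1138.2) + 63.0 = -1582.7
(Excluded from the current account — capital account: capital transfers received from emigrants 65.7; financial account: borrowing by resident firms from foreign banks 812.1, foreign purchases of domestic corporate bonds 1685.8, increase in resident deposits held at foreign banks 513.1.)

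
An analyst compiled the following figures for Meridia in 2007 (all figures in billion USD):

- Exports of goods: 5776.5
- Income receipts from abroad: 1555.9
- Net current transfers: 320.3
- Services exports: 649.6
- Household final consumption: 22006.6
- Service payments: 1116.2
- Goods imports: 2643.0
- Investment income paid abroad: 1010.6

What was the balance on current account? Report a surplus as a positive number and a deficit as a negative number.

Goods balance = 5776.5 - 2643.0 = 3133.5
Services balance = 649.6 - 1116.2 = -466.6
Trade balance (goods + services) = 3133.5 + (-466.6) = 2666.9
Net primary income = 1555.9 - 1010.6 = 545.3
Net secondary income = 320.3
Current account = 2666.9 + 545.3 + 320.3 = 3532.5

3532.5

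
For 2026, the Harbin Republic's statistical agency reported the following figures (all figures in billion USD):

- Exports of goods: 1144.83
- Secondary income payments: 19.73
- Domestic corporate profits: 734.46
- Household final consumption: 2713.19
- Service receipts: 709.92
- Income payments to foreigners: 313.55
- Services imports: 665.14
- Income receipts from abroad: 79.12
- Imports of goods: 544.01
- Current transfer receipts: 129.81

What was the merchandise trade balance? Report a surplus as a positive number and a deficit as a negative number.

600.82

Goods balance = 1144.83 - 544.01 = 600.82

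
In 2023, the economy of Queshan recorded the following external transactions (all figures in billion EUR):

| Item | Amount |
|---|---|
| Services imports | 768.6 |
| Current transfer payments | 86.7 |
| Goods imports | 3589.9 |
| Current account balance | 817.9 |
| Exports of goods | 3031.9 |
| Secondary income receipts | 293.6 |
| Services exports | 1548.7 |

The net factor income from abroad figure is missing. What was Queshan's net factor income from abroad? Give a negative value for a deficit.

388.9

Current account = goods balance + services balance + net primary income + net secondary income
Sum of the known components = 429.0
Net factor income from abroad = CA - (known components) = 817.9 - 429.0 = 388.9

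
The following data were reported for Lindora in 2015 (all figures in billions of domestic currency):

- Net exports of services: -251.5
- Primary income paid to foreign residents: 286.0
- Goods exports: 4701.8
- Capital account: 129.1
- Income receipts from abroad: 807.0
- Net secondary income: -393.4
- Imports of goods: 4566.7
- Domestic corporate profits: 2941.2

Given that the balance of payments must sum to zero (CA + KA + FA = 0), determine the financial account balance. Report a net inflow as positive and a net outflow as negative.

Goods balance = 4701.8 - 4566.7 = 135.1
Services balance = -251.5
Trade balance (goods + services) = 135.1 + (-251.5) = -116.4
Net primary income = 807.0 - 286.0 = 521.0
Net secondary income = -393.4
Current account = -116.4 + 521.0 + (-393.4) = 11.2
Financial account = -(11.2 + 129.1) = -140.3

-140.3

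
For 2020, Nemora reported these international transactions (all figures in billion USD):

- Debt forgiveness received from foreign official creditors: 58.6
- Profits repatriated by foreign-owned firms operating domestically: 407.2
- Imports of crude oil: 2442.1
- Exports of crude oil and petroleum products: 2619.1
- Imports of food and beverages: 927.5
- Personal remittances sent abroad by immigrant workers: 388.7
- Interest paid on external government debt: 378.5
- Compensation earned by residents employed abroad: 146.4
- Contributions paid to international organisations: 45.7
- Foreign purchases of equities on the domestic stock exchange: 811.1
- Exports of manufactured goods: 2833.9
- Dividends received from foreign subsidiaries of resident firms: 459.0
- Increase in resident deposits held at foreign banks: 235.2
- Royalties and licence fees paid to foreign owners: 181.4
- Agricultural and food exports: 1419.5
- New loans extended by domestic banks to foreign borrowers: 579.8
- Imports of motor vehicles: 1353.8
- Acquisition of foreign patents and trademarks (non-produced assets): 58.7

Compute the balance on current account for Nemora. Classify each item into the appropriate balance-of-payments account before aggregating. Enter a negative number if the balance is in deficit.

Goods: 1419.5 - 1353.8 - 927.5 + 2619.1 + 2833.9 - 2442.1 = 2149.1
Services: -181.4
Primary income: -407.2 - 378.5 + 146.4 + 459.0 = -180.3
Secondary income: -388.7 - 45.7 = -434.4
Current account = 2149.1 + (-181.4) + (-180.3) + (-434.4) = 1353.0
(Excluded from the current account — capital account: debt forgiveness received from foreign official creditors 58.6, acquisition of foreign patents and trademarks (non-produced assets) 58.7; financial account: foreign purchases of equities on the domestic stock exchange 811.1, increase in resident deposits held at foreign banks 235.2, new loans extended by domestic banks to foreign borrowers 579.8.)

1353.0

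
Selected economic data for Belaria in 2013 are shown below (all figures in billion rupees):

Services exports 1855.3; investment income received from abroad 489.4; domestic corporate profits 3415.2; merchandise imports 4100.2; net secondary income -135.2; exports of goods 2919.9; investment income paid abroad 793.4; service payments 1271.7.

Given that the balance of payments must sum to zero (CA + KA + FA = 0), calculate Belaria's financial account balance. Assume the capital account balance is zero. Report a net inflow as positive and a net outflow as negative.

1035.9

Goods balance = 2919.9 - 4100.2 = -1180.3
Services balance = 1855.3 - 1271.7 = 583.6
Trade balance (goods + services) = -1180.3 + 583.6 = -596.7
Net primary income = 489.4 - 793.4 = -304.0
Net secondary income = -135.2
Current account = -596.7 + (-304.0) + (-135.2) = -1035.9
Financial account = -(-1035.9) = 1035.9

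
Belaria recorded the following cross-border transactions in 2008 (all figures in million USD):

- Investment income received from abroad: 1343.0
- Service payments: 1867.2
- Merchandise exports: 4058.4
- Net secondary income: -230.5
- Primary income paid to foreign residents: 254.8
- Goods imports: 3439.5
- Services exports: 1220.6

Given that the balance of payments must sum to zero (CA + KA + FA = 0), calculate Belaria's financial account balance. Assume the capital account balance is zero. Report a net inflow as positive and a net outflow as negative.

-830.0

Goods balance = 4058.4 - 3439.5 = 618.9
Services balance = 1220.6 - 1867.2 = -646.6
Trade balance (goods + services) = 618.9 + (-646.6) = -27.7
Net primary income = 1343.0 - 254.8 = 1088.2
Net secondary income = -230.5
Current account = -27.7 + 1088.2 + (-230.5) = 830.0
Financial account = -(830.0) = -830.0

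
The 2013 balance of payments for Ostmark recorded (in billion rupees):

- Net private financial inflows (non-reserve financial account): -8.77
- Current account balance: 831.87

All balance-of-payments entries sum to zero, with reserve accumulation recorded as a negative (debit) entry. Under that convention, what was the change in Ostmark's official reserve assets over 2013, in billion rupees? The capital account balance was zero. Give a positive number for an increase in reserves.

823.10

Official reserve transactions balance = -(831.87 + (-8.77)) = -823.10
An accumulation of reserves is recorded as a debit (negative entry), so the change in the stock of reserves is the negative of that balance.
Change in official reserves = -(-823.10) = 823.10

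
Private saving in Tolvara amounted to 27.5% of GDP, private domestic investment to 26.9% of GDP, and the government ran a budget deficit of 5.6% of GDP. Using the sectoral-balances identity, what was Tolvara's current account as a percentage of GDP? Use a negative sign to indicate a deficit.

-5.0

By the sectoral-balances identity, CA = (S_private - I) + (T - G).
Private balance = 27.5 - 26.9 = 0.6
Government balance (T - G) = -5.6
CA = 0.6 + (-5.6) = -5.0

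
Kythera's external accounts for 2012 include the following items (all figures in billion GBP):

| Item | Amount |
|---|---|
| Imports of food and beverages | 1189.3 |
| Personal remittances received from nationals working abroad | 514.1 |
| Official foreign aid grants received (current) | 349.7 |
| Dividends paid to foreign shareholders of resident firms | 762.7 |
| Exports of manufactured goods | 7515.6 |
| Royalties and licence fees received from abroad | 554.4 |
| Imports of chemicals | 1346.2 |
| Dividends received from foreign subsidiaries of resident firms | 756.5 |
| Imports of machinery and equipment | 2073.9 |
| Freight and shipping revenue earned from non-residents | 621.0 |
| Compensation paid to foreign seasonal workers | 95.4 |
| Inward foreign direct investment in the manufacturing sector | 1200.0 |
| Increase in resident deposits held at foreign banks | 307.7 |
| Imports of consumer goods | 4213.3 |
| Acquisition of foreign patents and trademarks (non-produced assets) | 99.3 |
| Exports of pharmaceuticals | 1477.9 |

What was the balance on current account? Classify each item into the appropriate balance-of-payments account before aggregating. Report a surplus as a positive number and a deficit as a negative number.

Goods: 1477.9 - 2073.9 + 7515.6 - 4213.3 - 1346.2 - 1189.3 = 170.8
Services: 554.4 + 621.0 = 1175.4
Primary income: 756.5 - 762.7 - 95.4 = -101.6
Secondary income: 514.1 + 349.7 = 863.8
Current account = 170.8 + 1175.4 + (-101.6) + 863.8 = 2108.4
(Excluded from the current account — financial account: inward foreign direct investment in the manufacturing sector 1200.0, increase in resident deposits held at foreign banks 307.7; capital account: acquisition of foreign patents and trademarks (non-produced assets) 99.3.)

2108.4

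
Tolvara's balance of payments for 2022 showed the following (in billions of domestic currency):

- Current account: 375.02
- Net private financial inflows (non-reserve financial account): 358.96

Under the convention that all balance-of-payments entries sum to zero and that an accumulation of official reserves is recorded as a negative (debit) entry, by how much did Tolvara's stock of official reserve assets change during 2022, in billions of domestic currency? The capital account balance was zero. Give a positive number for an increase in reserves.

733.98

Official reserve transactions balance = -(375.02 + 358.96) = -733.98
An accumulation of reserves is recorded as a debit (negative entry), so the change in the stock of reserves is the negative of that balance.
Change in official reserves = -(-733.98) = 733.98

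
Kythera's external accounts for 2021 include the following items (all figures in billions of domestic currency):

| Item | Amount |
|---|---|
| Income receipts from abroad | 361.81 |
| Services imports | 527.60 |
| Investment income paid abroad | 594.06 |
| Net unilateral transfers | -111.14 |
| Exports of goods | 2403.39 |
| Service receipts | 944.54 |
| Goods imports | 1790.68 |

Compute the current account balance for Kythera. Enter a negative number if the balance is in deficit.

Goods balance = 2403.39 - 1790.68 = 612.71
Services balance = 944.54 - 527.60 = 416.94
Trade balance (goods + services) = 612.71 + 416.94 = 1029.65
Net primary income = 361.81 - 594.06 = -232.25
Net secondary income = -111.14
Current account = 1029.65 + (-232.25) + (-111.14) = 686.26

686.26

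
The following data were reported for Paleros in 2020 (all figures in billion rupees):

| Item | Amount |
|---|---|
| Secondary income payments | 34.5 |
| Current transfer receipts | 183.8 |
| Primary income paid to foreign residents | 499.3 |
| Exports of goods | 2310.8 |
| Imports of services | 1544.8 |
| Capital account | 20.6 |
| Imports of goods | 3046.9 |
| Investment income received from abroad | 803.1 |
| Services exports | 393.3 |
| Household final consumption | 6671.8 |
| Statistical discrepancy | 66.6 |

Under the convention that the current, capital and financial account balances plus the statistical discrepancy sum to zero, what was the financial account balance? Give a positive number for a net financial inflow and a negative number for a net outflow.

1347.3

Goods balance = 2310.8 - 3046.9 = -736.1
Services balance = 393.3 - 1544.8 = -1151.5
Trade balance (goods + services) = -736.1 + (-1151.5) = -1887.6
Net primary income = 803.1 - 499.3 = 303.8
Net secondary income = 183.8 - 34.5 = 149.3
Current account = -1887.6 + 303.8 + 149.3 = -1434.5
Financial account = -(-1434.5 + 20.6 + 66.6) = 1347.3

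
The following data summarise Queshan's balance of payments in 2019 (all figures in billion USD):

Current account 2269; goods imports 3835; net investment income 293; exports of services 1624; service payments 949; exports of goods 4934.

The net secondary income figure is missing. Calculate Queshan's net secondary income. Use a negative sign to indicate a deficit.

Current account = goods balance + services balance + net primary income + net secondary income
Sum of the known components = 2067
Net secondary income = CA - (known components) = 2269 - 2067 = 202

202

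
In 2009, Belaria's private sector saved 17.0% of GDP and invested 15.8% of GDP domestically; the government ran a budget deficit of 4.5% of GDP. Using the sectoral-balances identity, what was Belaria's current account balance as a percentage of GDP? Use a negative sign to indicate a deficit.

By the sectoral-balances identity, CA = (S_private - I) + (T - G).
Private balance = 17.0 - 15.8 = 1.2
Government balance (T - G) = -4.5
CA = 1.2 + (-4.5) = -3.3

-3.3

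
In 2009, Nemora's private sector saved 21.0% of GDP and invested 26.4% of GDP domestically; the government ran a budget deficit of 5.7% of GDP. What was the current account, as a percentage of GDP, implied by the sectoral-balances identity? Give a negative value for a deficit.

-11.1

By the sectoral-balances identity, CA = (S_private - I) + (T - G).
Private balance = 21.0 - 26.4 = -5.4
Government balance (T - G) = -5.7
CA = -5.4 + (-5.7) = -11.1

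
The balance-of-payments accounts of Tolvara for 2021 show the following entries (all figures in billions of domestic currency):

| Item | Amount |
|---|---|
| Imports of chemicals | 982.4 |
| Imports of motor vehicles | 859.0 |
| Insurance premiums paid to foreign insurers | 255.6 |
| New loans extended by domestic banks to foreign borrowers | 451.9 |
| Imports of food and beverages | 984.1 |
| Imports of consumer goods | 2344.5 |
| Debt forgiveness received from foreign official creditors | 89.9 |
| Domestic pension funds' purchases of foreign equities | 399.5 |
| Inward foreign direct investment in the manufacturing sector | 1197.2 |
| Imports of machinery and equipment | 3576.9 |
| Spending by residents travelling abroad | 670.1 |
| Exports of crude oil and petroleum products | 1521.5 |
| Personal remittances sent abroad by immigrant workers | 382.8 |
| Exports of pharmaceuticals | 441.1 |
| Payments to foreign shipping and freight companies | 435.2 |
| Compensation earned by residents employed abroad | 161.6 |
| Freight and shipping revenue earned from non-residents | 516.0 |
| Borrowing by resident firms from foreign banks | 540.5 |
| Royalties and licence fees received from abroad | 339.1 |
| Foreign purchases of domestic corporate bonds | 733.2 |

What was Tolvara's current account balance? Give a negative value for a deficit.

Goods: -984.1 + 1521.5 - 2344.5 - 859.0 - 982.4 - 3576.9 + 441.1 = -6784.3
Services: 516.0 - 255.6 - 435.2 - 670.1 + 339.1 = -505.8
Primary income: 161.6
Secondary income: -382.8
Current account = (-6784.3) + (-505.8) + 161.6 + (-382.8) = -7511.3
(Excluded from the current account — financial account: new loans extended by domestic banks to foreign borrowers 451.9, domestic pension funds' purchases of foreign equities 399.5, inward foreign direct investment in the manufacturing sector 1197.2, borrowing by resident firms from foreign banks 540.5, foreign purchases of domestic corporate bonds 733.2; capital account: debt forgiveness received from foreign official creditors 89.9.)

-7511.3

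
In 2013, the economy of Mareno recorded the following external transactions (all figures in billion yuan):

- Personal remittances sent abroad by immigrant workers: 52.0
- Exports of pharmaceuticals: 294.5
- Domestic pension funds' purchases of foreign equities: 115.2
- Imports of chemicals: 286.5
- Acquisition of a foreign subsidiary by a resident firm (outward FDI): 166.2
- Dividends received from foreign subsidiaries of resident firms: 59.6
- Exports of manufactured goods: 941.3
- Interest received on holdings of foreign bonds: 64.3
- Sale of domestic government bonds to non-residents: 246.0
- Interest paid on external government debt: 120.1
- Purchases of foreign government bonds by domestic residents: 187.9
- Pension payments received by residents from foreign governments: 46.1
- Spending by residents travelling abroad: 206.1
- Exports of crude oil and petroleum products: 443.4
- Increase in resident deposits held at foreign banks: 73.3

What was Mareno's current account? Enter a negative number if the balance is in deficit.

Goods: 294.5 - 286.5 + 443.4 + 941.3 = 1392.7
Services: -206.1
Primary income: 59.6 + 64.3 - 120.1 = 3.8
Secondary income: 46.1 - 52.0 = -5.9
Current account = 1392.7 + (-206.1) + 3.8 + (-5.9) = 1184.5
(Excluded from the current account — financial account: domestic pension funds' purchases of foreign equities 115.2, acquisition of a foreign subsidiary by a resident firm (outward FDI) 166.2, sale of domestic government bonds to non-residents 246.0, purchases of foreign government bonds by domestic residents 187.9, increase in resident deposits held at foreign banks 73.3.)

1184.5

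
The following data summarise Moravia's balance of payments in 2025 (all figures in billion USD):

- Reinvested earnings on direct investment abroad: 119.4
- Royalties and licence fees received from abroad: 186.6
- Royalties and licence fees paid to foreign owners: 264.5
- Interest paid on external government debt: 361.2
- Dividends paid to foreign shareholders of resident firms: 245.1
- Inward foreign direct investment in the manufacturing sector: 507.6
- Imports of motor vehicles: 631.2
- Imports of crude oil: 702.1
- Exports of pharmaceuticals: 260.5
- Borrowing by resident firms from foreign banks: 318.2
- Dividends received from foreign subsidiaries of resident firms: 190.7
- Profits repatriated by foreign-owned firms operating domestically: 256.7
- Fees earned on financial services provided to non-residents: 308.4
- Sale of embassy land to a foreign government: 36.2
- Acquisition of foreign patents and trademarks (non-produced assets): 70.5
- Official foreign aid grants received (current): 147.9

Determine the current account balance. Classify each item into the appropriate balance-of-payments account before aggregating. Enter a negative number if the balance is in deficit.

Goods: 260.5 - 631.2 - 702.1 = -1072.8
Services: 308.4 + 186.6 - 264.5 = 230.5
Primary income: 119.4 - 245.1 + 190.7 - 361.2 - 256.7 = -552.9
Secondary income: 147.9
Current account = (-1072.8) + 230.5 + (-552.9) + 147.9 = -1247.3
(Excluded from the current account — financial account: inward foreign direct investment in the manufacturing sector 507.6, borrowing by resident firms from foreign banks 318.2; capital account: sale of embassy land to a foreign government 36.2, acquisition of foreign patents and trademarks (non-produced assets) 70.5.)

-1247.3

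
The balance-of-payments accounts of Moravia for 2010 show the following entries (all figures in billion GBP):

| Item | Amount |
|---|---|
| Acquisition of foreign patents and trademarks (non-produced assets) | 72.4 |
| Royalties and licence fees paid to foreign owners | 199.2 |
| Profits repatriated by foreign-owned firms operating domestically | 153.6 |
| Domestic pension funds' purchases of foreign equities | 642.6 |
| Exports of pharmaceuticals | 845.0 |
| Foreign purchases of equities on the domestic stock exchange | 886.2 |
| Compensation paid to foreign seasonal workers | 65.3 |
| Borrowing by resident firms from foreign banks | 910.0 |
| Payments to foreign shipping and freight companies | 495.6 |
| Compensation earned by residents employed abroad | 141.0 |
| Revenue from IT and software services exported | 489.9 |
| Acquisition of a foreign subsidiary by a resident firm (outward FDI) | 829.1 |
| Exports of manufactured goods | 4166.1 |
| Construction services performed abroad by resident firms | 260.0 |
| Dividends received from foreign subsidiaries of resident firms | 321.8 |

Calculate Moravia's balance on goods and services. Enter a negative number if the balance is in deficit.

Goods: 845.0 + 4166.1 = 5011.1
Services: -199.2 + 489.9 + 260.0 - 495.6 = 55.1
Trade balance = 5011.1 + 55.1 = 5066.2
(Excluded from the trade balance — capital account: acquisition of foreign patents and trademarks (non-produced assets) 72.4; primary income: profits repatriated by foreign-owned firms operating domestically 153.6, compensation paid to foreign seasonal workers 65.3, compensation earned by residents employed abroad 141.0, dividends received from foreign subsidiaries of resident firms 321.8; financial account: domestic pension funds' purchases of foreign equities 642.6, foreign purchases of equities on the domestic stock exchange 886.2, borrowing by resident firms from foreign banks 910.0, acquisition of a foreign subsidiary by a resident firm (outward FDI) 829.1.)

5066.2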